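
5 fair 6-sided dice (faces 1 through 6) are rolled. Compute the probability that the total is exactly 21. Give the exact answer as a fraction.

There are 6^5 = 7776 equally likely outcomes.
The number of ordered 5-tuples from {1,…,6} summing to 21 is 540.
P(sum = 21) = 540/7776 = 5/72.

5/72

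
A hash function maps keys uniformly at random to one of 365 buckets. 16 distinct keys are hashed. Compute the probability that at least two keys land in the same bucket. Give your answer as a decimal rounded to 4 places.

It's easier to compute the probability that all 16 are distinct.
P(all distinct) = 365/365 · 364/365 · ··· · 350/365 ≈ 0.7164.
So the probability of at least one match is 1 − 0.7164 = 0.2836.

0.2836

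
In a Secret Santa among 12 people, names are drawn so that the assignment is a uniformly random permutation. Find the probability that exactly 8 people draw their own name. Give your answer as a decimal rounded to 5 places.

0.00001

Choose which 8 of the 12 are fixed: C(12,8) = 495 ways.
The remaining 4 must have no fixed point: D(4) = 9.
P = 495·9/479001600 = 1/107520 ≈ 0.00001.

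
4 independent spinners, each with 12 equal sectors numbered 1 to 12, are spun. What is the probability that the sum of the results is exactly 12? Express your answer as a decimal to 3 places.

There are 12^4 = 20736 equally likely outcomes.
The number of ordered 4-tuples from {1,…,12} summing to 12 is 165.
P(sum = 12) = 165/20736 = 55/6912 ≈ 0.008.

0.008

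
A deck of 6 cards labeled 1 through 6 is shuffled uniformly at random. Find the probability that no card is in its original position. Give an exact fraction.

This is the derangement probability: permutations of 6 with no fixed point.
D(6) = 6! · (1 − 1/1! + 1/2! − ··· + (−1)^6/6!) = 265.
P = 265/720 = 53/144.

53/144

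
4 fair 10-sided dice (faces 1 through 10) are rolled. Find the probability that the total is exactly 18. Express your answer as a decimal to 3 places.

There are 10^4 = 10000 equally likely outcomes.
The number of ordered 4-tuples from {1,…,10} summing to 18 is 540.
P(sum = 18) = 540/10000 = 27/500 ≈ 0.054.

0.054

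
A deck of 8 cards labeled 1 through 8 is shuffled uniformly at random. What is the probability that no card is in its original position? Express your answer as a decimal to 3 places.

This is the derangement probability: permutations of 8 with no fixed point.
D(8) = 8! · (1 − 1/1! + 1/2! − ··· + (−1)^8/8!) = 14833.
P = 14833/40320 = 2119/5760 ≈ 0.368.

0.368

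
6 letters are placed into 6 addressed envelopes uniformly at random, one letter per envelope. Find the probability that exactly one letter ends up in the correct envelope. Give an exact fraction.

Choose which one is fixed: C(6,1) = 6 ways.
The remaining 5 must have no fixed point: D(5) = 44.
P = 6·44/720 = 11/30.

11/30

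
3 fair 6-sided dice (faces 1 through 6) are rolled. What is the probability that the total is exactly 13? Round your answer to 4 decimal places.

There are 6^3 = 216 equally likely outcomes.
The number of ordered 3-tuples from {1,…,6} summing to 13 is 21.
P(sum = 13) = 21/216 = 7/72 ≈ 0.0972.

0.0972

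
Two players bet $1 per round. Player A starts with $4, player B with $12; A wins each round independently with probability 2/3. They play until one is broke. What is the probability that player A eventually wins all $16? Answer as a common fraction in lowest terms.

Let r = q/p = (1/3)/(2/3) = 1/2. The recurrence P(i) = p·P(i+1) + q·P(i−1) with P(0)=0, P(16)=1 gives P(i) = (1 − r^i)/(1 − r^16).
P(4) = (1 − (1/2)^4) / (1 − (1/2)^16) = 4096/4369.

4096/4369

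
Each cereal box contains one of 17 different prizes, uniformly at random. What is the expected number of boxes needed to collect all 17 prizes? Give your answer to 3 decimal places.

58.472

After i distinct types are collected, each trial gives a new one with probability (17−i)/17, so the expected wait for the next new type is 17/(17−i).
E = 17/17 + 17/16 + 17/15 + 17/14 + 17/13 + 17/12 + 17/11 + 17/10 + 17/9 + 17/8 + 17/7 + 17/6 + 17/5 + 17/4 + 17/3 + 17/2 + 17/1 = 42142223/720720 ≈ 58.472.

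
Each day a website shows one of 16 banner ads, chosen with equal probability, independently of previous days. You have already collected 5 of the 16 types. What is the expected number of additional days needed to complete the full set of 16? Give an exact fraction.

167422/3465

Starting from 5 distinct types, each trial gives a new one with probability (16−i)/16 when i types are held, so the wait for the next new type is 16/(16−i).
E = 16/11 + 16/10 + 16/9 + 16/8 + 16/7 + 16/6 + 16/5 + 16/4 + 16/3 + 16/2 + 16/1 = 167422/3465.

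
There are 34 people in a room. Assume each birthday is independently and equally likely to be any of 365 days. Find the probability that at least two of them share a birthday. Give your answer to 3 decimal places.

0.795

It's easier to compute the probability that all 34 are distinct.
P(all distinct) = 365/365 · 364/365 · ··· · 332/365 ≈ 0.205.
So the probability of at least one match is 1 − 0.205 = 0.795.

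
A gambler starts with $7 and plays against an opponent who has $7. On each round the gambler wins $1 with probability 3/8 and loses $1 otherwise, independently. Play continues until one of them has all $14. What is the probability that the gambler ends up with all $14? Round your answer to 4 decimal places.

0.0272

Let r = q/p = (5/8)/(3/8) = 5/3. The recurrence P(i) = p·P(i+1) + q·P(i−1) with P(0)=0, P(14)=1 gives P(i) = (1 − r^i)/(1 − r^14).
P(7) = (1 − (5/3)^7) / (1 − (5/3)^14) = 2187/80312 ≈ 0.0272.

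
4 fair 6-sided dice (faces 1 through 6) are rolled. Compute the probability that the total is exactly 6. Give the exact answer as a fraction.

There are 6^4 = 1296 equally likely outcomes.
The number of ordered 4-tuples from {1,…,6} summing to 6 is 10.
P(sum = 6) = 10/1296 = 5/648.

5/648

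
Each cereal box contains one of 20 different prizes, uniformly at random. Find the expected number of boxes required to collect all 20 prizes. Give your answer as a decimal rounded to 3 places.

After i distinct types are collected, each trial gives a new one with probability (20−i)/20, so the expected wait for the next new type is 20/(20−i).
E = 20/20 + 20/19 + 20/18 + 20/17 + 20/16 + 20/15 + 20/14 + 20/13 + 20/12 + 20/11 + 20/10 + 20/9 + 20/8 + 20/7 + 20/6 + 20/5 + 20/4 + 20/3 + 20/2 + 20/1 = 279175675/3879876 ≈ 71.955.

71.955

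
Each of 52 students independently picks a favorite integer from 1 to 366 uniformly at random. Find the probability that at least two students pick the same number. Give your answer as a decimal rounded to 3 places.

It's easier to compute the probability that all 52 are distinct.
P(all distinct) = 366/366 · 365/366 · ··· · 315/366 ≈ 0.022.
So the probability of at least one match is 1 − 0.022 = 0.978.

0.978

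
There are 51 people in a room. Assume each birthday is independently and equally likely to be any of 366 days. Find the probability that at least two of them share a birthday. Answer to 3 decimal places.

It's easier to compute the probability that all 51 are distinct.
P(all distinct) = 366/366 · 365/366 · ··· · 316/366 ≈ 0.026.
So the probability of at least one match is 1 − 0.026 = 0.974.

0.974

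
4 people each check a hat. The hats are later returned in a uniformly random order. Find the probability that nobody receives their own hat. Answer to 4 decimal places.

0.3750

This is the derangement probability: permutations of 4 with no fixed point.
D(4) = 4! · (1 − 1/1! + 1/2! − ··· + (−1)^4/4!) = 9.
P = 9/24 = 3/8 ≈ 0.3750.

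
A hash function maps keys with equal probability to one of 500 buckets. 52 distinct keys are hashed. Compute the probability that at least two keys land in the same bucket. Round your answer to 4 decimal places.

It's easier to compute the probability that all 52 are distinct.
P(all distinct) = 500/500 · 499/500 · ··· · 449/500 ≈ 0.0641.
So the probability of at least one match is 1 − 0.0641 = 0.9359.

0.9359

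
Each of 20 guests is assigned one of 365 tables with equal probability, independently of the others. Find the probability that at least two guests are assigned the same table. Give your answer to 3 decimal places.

0.411

It's easier to compute the probability that all 20 are distinct.
P(all distinct) = 365/365 · 364/365 · ··· · 346/365 ≈ 0.589.
So the probability of at least one match is 1 − 0.589 = 0.411.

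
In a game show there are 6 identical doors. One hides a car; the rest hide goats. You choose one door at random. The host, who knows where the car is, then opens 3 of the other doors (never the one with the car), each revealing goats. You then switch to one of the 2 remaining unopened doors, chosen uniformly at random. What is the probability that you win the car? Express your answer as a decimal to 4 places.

Your original door holds the car with probability 1/6, so the other 5 collectively hold it with probability 5/6.
The host can always find 3 empty doors to open, so the reveals don't change that 5/6; it is now spread over the 2 remaining unopened doors.
P(win by switching) = (5/6) · (1/2) = 5/12 ≈ 0.4167.

0.4167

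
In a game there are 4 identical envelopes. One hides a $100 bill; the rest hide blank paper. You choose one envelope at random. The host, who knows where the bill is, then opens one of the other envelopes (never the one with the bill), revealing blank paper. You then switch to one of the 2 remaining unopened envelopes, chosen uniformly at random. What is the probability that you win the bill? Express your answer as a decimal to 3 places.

Your original envelope holds the bill with probability 1/4, so the other 3 collectively hold it with probability 3/4.
The host can always find an empty envelope to open, so this doesn't change that 3/4; it is now spread over the 2 remaining unopened envelopes.
P(win by switching) = (3/4) · (1/2) = 3/8 ≈ 0.375.

0.375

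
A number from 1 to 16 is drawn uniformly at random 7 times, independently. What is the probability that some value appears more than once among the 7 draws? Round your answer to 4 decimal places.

0.7852

P(all 7 different) = 16/16 · 15/16 · ··· · 10/16 ≈ 0.2148.
P(at least two equal) = 1 − 0.2148 = 0.7852.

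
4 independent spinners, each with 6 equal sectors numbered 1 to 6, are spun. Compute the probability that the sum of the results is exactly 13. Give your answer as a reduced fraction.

35/324

There are 6^4 = 1296 equally likely outcomes.
The number of ordered 4-tuples from {1,…,6} summing to 13 is 140.
P(sum = 13) = 140/1296 = 35/324.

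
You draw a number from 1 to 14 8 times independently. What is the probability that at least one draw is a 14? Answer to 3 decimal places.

P(no draw is a 14) = (13/14)^8 ≈ 0.553.
P(at least one) = 1 − 0.553 = 0.447.

0.447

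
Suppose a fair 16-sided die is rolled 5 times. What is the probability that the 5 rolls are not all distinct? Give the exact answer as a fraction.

4097/8192

P(all 5 different) = 16/16 · 15/16 · ··· · 12/16 = 4095/8192.
P(at least two equal) = 1 − 4095/8192 = 4097/8192.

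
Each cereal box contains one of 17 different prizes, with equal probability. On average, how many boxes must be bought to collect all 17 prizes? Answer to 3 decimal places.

After i distinct types are collected, each trial gives a new one with probability (17−i)/17, so the expected wait for the next new type is 17/(17−i).
E = 17/17 + 17/16 + 17/15 + 17/14 + 17/13 + 17/12 + 17/11 + 17/10 + 17/9 + 17/8 + 17/7 + 17/6 + 17/5 + 17/4 + 17/3 + 17/2 + 17/1 = 42142223/720720 ≈ 58.472.

58.472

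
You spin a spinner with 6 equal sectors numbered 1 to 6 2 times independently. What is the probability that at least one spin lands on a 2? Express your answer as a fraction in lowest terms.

P(no spin lands on a 2) = (5/6)^2 = 25/36.
P(at least one) = 1 − 25/36 = 11/36.

11/36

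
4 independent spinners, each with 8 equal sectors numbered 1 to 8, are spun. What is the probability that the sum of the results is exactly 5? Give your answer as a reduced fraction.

There are 8^4 = 4096 equally likely outcomes.
The number of ordered 4-tuples from {1,…,8} summing to 5 is 4.
P(sum = 5) = 4/4096 = 1/1024.

1/1024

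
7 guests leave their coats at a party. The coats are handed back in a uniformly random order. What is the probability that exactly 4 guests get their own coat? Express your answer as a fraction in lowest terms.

1/72

Choose which 4 of the 7 are fixed: C(7,4) = 35 ways.
The remaining 3 must have no fixed point: D(3) = 2.
P = 35·2/5040 = 1/72.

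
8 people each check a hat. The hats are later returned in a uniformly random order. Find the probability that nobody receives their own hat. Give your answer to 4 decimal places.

This is the derangement probability: permutations of 8 with no fixed point.
D(8) = 8! · (1 − 1/1! + 1/2! − ··· + (−1)^8/8!) = 14833.
P = 14833/40320 = 2119/5760 ≈ 0.3679.

0.3679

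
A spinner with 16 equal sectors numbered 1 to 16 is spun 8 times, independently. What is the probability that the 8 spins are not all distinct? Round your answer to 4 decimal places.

P(all 8 different) = 16/16 · 15/16 · ··· · 9/16 ≈ 0.1208.
P(at least two equal) = 1 − 0.1208 = 0.8792.

0.8792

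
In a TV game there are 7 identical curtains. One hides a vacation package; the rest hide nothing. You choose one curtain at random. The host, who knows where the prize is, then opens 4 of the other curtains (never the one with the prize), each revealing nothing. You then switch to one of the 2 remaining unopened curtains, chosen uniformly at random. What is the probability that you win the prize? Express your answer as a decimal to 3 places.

0.429

Your original curtain holds the prize with probability 1/7, so the other 6 collectively hold it with probability 6/7.
The host can always find 4 empty curtains to open, so the reveals don't change that 6/7; it is now spread over the 2 remaining unopened curtains.
P(win by switching) = (6/7) · (1/2) = 3/7 ≈ 0.429.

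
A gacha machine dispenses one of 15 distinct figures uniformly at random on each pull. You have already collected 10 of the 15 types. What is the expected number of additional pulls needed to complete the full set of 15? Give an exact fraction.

Starting from 10 distinct types, each trial gives a new one with probability (15−i)/15 when i types are held, so the wait for the next new type is 15/(15−i).
E = 15/5 + 15/4 + 15/3 + 15/2 + 15/1 = 137/4.

137/4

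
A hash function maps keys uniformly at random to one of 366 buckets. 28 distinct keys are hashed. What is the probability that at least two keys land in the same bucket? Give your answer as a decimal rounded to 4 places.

0.6534

It's easier to compute the probability that all 28 are distinct.
P(all distinct) = 366/366 · 365/366 · ··· · 339/366 ≈ 0.3466.
So the probability of at least one match is 1 − 0.3466 = 0.6534.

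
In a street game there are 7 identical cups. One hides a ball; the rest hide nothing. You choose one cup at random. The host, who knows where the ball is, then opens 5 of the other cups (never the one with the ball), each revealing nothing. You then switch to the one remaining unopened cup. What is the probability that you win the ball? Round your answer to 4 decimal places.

0.8571

Your original cup holds the ball with probability 1/7, so the other 6 collectively hold it with probability 6/7.
The host can always find 5 empty cups to open, so the reveals don't change that 6/7; it is now spread over the 1 remaining unopened cup.
P(win by switching) = (6/7) · (1/1) = 6/7 ≈ 0.8571.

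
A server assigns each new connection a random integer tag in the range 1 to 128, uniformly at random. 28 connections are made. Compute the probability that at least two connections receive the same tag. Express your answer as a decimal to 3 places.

It's easier to compute the probability that all 28 are distinct.
P(all distinct) = 128/128 · 127/128 · ··· · 101/128 ≈ 0.041.
So the probability of at least one match is 1 − 0.041 = 0.959.

0.959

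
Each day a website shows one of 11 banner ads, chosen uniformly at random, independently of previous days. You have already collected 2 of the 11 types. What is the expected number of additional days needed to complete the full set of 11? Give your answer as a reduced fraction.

78419/2520

Starting from 2 distinct types, each trial gives a new one with probability (11−i)/11 when i types are held, so the wait for the next new type is 11/(11−i).
E = 11/9 + 11/8 + 11/7 + 11/6 + 11/5 + 11/4 + 11/3 + 11/2 + 11/1 = 78419/2520.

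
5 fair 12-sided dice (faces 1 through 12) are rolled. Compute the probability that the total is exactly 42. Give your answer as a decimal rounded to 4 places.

There are 12^5 = 248832 equally likely outcomes.
The number of ordered 5-tuples from {1,…,12} summing to 42 is 6265.
P(sum = 42) = 6265/248832 ≈ 0.0252.

0.0252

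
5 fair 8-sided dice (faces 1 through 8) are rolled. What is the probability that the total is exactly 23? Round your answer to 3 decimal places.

0.075

There are 8^5 = 32768 equally likely outcomes.
The number of ordered 5-tuples from {1,…,8} summing to 23 is 2460.
P(sum = 23) = 2460/32768 = 615/8192 ≈ 0.075.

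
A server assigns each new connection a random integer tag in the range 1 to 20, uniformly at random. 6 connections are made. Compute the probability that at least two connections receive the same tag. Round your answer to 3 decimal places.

It's easier to compute the probability that all 6 are distinct.
P(all distinct) = 20/20 · 19/20 · ··· · 15/20 ≈ 0.436.
So the probability of at least one match is 1 − 0.436 = 0.564.

0.564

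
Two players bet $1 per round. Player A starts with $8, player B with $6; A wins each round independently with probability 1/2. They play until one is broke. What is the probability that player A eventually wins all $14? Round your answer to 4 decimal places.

With a fair step, P(i) = ½P(i−1) + ½P(i+1) with P(0)=0, P(14)=1 has the linear solution P(i) = i/14.
P(8) = 8/14 = 4/7 ≈ 0.5714.

0.5714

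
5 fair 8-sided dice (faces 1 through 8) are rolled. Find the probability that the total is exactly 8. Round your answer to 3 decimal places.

0.001

There are 8^5 = 32768 equally likely outcomes.
The number of ordered 5-tuples from {1,…,8} summing to 8 is 35.
P(sum = 8) = 35/32768 ≈ 0.001.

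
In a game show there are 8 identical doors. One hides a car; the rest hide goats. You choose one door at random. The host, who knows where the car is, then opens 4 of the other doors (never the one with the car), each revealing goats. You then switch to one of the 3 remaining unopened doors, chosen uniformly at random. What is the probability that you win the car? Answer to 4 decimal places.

Your original door holds the car with probability 1/8, so the other 7 collectively hold it with probability 7/8.
The host can always find 4 empty doors to open, so the reveals don't change that 7/8; it is now spread over the 3 remaining unopened doors.
P(win by switching) = (7/8) · (1/3) = 7/24 ≈ 0.2917.

0.2917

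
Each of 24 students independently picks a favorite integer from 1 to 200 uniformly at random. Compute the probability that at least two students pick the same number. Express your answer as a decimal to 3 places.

It's easier to compute the probability that all 24 are distinct.
P(all distinct) = 200/200 · 199/200 · ··· · 177/200 ≈ 0.238.
So the probability of at least one match is 1 − 0.238 = 0.762.

0.762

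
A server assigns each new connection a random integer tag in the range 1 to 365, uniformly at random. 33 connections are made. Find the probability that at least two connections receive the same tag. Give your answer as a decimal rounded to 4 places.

It's easier to compute the probability that all 33 are distinct.
P(all distinct) = 365/365 · 364/365 · ··· · 333/365 ≈ 0.2250.
So the probability of at least one match is 1 − 0.2250 = 0.7750.

0.7750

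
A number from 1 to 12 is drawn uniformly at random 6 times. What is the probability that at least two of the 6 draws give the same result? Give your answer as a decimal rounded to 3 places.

P(all 6 different) = 12/12 · 11/12 · ··· · 7/12 ≈ 0.223.
P(at least two equal) = 1 − 0.223 = 0.777.

0.777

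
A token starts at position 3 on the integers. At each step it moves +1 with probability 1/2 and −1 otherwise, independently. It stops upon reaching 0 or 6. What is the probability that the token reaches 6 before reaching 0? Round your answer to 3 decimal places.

With a fair step, P(i) = ½P(i−1) + ½P(i+1) with P(0)=0, P(6)=1 has the linear solution P(i) = i/6.
P(3) = 3/6 = 1/2 ≈ 0.500.

0.500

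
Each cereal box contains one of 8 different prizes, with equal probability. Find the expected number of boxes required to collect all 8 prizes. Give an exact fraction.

After i distinct types are collected, each trial gives a new one with probability (8−i)/8, so the expected wait for the next new type is 8/(8−i).
E = 8/8 + 8/7 + 8/6 + 8/5 + 8/4 + 8/3 + 8/2 + 8/1 = 761/35.

761/35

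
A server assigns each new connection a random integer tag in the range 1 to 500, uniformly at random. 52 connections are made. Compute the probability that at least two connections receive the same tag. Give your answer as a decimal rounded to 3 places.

0.936

It's easier to compute the probability that all 52 are distinct.
P(all distinct) = 500/500 · 499/500 · ··· · 449/500 ≈ 0.064.
So the probability of at least one match is 1 − 0.064 = 0.936.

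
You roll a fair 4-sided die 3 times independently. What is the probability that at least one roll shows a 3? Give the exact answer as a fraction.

P(no roll shows a 3) = (3/4)^3 = 27/64.
P(at least one) = 1 − 27/64 = 37/64.

37/64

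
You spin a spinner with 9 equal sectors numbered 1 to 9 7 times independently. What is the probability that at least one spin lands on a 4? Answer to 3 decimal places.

0.562

P(no spin lands on a 4) = (8/9)^7 ≈ 0.438.
P(at least one) = 1 − 0.438 = 0.562.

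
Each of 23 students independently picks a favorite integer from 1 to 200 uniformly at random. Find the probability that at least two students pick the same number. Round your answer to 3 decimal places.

It's easier to compute the probability that all 23 are distinct.
P(all distinct) = 200/200 · 199/200 · ··· · 178/200 ≈ 0.268.
So the probability of at least one match is 1 − 0.268 = 0.732.

0.732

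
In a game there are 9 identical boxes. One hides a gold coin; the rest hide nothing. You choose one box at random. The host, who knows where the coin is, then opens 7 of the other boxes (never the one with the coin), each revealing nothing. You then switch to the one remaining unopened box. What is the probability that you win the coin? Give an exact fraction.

8/9

Your original box holds the coin with probability 1/9, so the other 8 collectively hold it with probability 8/9.
The host can always find 7 empty boxes to open, so the reveals don't change that 8/9; it is now spread over the 1 remaining unopened box.
P(win by switching) = (8/9) · (1/1) = 8/9.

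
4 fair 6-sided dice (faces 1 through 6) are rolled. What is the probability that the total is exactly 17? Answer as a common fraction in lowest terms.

13/162

There are 6^4 = 1296 equally likely outcomes.
The number of ordered 4-tuples from {1,…,6} summing to 17 is 104.
P(sum = 17) = 104/1296 = 13/162.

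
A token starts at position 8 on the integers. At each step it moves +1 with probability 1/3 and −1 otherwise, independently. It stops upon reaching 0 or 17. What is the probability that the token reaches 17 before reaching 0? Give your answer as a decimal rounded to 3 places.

0.002

Let r = q/p = (2/3)/(1/3) = 2. The recurrence P(i) = p·P(i+1) + q·P(i−1) with P(0)=0, P(17)=1 gives P(i) = (1 − r^i)/(1 − r^17).
P(8) = (1 − (2)^8) / (1 − (2)^17) = 255/131071 ≈ 0.002.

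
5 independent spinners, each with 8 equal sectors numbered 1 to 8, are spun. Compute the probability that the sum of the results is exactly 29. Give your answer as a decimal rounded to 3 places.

There are 8^5 = 32768 equally likely outcomes.
The number of ordered 5-tuples from {1,…,8} summing to 29 is 1190.
P(sum = 29) = 1190/32768 = 595/16384 ≈ 0.036.

0.036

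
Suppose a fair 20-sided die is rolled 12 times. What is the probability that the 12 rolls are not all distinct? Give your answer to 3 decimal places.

P(all 12 different) = 20/20 · 19/20 · ··· · 9/20 ≈ 0.015.
P(at least two equal) = 1 − 0.015 = 0.985.

0.985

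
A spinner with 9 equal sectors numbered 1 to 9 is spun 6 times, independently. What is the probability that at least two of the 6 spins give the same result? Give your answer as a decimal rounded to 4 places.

0.8862

P(all 6 different) = 9/9 · 8/9 · ··· · 4/9 ≈ 0.1138.
P(at least two equal) = 1 − 0.1138 = 0.8862.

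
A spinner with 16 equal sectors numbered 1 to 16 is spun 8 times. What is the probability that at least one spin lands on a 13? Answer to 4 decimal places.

P(no spin lands on a 13) = (15/16)^8 ≈ 0.5967.
P(at least one) = 1 − 0.5967 = 0.4033.

0.4033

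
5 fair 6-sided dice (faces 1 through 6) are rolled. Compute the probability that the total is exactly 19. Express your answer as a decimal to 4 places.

There are 6^5 = 7776 equally likely outcomes.
The number of ordered 5-tuples from {1,…,6} summing to 19 is 735.
P(sum = 19) = 735/7776 = 245/2592 ≈ 0.0945.

0.0945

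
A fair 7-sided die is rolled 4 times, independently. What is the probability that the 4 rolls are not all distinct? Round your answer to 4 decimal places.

P(all 4 different) = 7/7 · 6/7 · ··· · 4/7 ≈ 0.3499.
P(at least two equal) = 1 − 0.3499 = 0.6501.

0.6501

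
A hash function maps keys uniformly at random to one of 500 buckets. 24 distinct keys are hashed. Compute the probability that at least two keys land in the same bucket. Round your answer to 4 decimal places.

It's easier to compute the probability that all 24 are distinct.
P(all distinct) = 500/500 · 499/500 · ··· · 477/500 ≈ 0.5707.
So the probability of at least one match is 1 − 0.5707 = 0.4293.

0.4293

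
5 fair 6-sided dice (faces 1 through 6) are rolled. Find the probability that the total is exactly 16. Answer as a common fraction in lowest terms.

There are 6^5 = 7776 equally likely outcomes.
The number of ordered 5-tuples from {1,…,6} summing to 16 is 735.
P(sum = 16) = 735/7776 = 245/2592.

245/2592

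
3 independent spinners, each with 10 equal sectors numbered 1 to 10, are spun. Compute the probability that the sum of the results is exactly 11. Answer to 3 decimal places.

There are 10^3 = 1000 equally likely outcomes.
The number of ordered 3-tuples from {1,…,10} summing to 11 is 45.
P(sum = 11) = 45/1000 = 9/200 ≈ 0.045.

0.045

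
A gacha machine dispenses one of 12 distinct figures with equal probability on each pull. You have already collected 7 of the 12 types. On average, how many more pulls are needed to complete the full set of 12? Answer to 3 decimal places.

27.400

Starting from 7 distinct types, each trial gives a new one with probability (12−i)/12 when i types are held, so the wait for the next new type is 12/(12−i).
E = 12/5 + 12/4 + 12/3 + 12/2 + 12/1 = 137/5 ≈ 27.400.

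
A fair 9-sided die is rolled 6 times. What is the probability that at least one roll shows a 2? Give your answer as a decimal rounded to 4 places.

P(no roll shows a 2) = (8/9)^6 ≈ 0.4933.
P(at least one) = 1 − 0.4933 = 0.5067.

0.5067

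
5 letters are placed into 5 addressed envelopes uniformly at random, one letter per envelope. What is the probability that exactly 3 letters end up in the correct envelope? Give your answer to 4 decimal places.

0.0833

Choose which 3 of the 5 are fixed: C(5,3) = 10 ways.
The remaining 2 must have no fixed point: D(2) = 1.
P = 10·1/120 = 1/12 ≈ 0.0833.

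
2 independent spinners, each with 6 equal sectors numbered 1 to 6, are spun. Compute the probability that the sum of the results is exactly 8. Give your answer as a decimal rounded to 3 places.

There are 6^2 = 36 equally likely outcomes.
The number of ordered 2-tuples from {1,…,6} summing to 8 is 5.
P(sum = 8) = 5/36 ≈ 0.139.

0.139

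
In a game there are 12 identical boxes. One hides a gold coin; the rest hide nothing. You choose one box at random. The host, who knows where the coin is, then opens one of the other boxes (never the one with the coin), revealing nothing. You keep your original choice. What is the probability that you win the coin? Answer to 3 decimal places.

0.083

The host can always open an empty box regardless of your choice, so this gives no information about your original box.
P(win by staying) = 1/12 ≈ 0.083.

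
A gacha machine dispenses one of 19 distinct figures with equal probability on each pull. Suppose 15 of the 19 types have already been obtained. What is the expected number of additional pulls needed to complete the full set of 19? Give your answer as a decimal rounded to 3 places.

39.583

Starting from 15 distinct types, each trial gives a new one with probability (19−i)/19 when i types are held, so the wait for the next new type is 19/(19−i).
E = 19/4 + 19/3 + 19/2 + 19/1 = 475/12 ≈ 39.583.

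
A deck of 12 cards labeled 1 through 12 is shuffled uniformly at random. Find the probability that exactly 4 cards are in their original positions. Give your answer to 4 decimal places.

0.0153

Choose which 4 of the 12 are fixed: C(12,4) = 495 ways.
The remaining 8 must have no fixed point: D(8) = 14833.
P = 495·14833/479001600 = 2119/138240 ≈ 0.0153.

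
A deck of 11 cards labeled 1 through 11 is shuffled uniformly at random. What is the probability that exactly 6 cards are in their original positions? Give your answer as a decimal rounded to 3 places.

0.001

Choose which 6 of the 11 are fixed: C(11,6) = 462 ways.
The remaining 5 must have no fixed point: D(5) = 44.
P = 462·44/39916800 = 11/21600 ≈ 0.001.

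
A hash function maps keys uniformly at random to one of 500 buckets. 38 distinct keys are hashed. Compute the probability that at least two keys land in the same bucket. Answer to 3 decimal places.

0.764

It's easier to compute the probability that all 38 are distinct.
P(all distinct) = 500/500 · 499/500 · ··· · 463/500 ≈ 0.236.
So the probability of at least one match is 1 − 0.236 = 0.764.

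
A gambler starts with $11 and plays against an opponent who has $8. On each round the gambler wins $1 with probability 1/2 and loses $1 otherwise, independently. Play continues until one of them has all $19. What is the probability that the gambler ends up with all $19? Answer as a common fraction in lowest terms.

With a fair step, P(i) = ½P(i−1) + ½P(i+1) with P(0)=0, P(19)=1 has the linear solution P(i) = i/19.
P(11) = 11/19.

11/19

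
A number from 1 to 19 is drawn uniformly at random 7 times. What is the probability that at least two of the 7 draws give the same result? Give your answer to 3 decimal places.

0.716

P(all 7 different) = 19/19 · 18/19 · ··· · 13/19 ≈ 0.284.
P(at least two equal) = 1 − 0.284 = 0.716.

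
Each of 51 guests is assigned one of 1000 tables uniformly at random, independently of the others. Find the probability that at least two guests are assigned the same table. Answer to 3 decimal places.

0.727

It's easier to compute the probability that all 51 are distinct.
P(all distinct) = 1000/1000 · 999/1000 · ··· · 950/1000 ≈ 0.273.
So the probability of at least one match is 1 − 0.273 = 0.727.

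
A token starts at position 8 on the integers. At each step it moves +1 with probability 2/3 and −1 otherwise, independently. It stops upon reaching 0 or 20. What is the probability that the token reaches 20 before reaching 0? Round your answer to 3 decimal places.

Let r = q/p = (1/3)/(2/3) = 1/2. The recurrence P(i) = p·P(i+1) + q·P(i−1) with P(0)=0, P(20)=1 gives P(i) = (1 − r^i)/(1 − r^20).
P(8) = (1 − (1/2)^8) / (1 − (1/2)^20) = 69632/69905 ≈ 0.996.

0.996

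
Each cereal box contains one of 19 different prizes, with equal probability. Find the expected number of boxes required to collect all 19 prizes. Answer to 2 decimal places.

67.41

After i distinct types are collected, each trial gives a new one with probability (19−i)/19, so the expected wait for the next new type is 19/(19−i).
E = 19/19 + 19/18 + 19/17 + 19/16 + 19/15 + 19/14 + 19/13 + 19/12 + 19/11 + 19/10 + 19/9 + 19/8 + 19/7 + 19/6 + 19/5 + 19/4 + 19/3 + 19/2 + 19/1 = 275295799/4084080 ≈ 67.41.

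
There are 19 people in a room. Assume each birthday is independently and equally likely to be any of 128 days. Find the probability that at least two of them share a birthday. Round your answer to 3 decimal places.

It's easier to compute the probability that all 19 are distinct.
P(all distinct) = 128/128 · 127/128 · ··· · 110/128 ≈ 0.245.
So the probability of at least one match is 1 − 0.245 = 0.755.

0.755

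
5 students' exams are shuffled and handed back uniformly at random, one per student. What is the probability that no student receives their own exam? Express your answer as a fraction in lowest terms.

This is the derangement probability: permutations of 5 with no fixed point.
D(5) = 5! · (1 − 1/1! + 1/2! − ··· + (−1)^5/5!) = 44.
P = 44/120 = 11/30.

11/30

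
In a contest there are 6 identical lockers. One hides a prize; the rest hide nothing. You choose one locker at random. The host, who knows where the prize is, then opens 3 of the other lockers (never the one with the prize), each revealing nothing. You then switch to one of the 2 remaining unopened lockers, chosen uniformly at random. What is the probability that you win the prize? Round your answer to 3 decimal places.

0.417

Your original locker holds the prize with probability 1/6, so the other 5 collectively hold it with probability 5/6.
The host can always find 3 empty lockers to open, so the reveals don't change that 5/6; it is now spread over the 2 remaining unopened lockers.
P(win by switching) = (5/6) · (1/2) = 5/12 ≈ 0.417.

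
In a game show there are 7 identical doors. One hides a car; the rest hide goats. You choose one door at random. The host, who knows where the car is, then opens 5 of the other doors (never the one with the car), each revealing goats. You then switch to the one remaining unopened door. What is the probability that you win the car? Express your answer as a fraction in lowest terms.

Your original door holds the car with probability 1/7, so the other 6 collectively hold it with probability 6/7.
The host can always find 5 empty doors to open, so the reveals don't change that 6/7; it is now spread over the 1 remaining unopened door.
P(win by switching) = (6/7) · (1/1) = 6/7.

6/7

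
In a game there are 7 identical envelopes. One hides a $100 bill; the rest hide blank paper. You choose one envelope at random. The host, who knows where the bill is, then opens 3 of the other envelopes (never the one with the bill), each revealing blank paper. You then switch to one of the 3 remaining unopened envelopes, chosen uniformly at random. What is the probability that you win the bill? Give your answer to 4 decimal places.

0.2857

Your original envelope holds the bill with probability 1/7, so the other 6 collectively hold it with probability 6/7.
The host can always find 3 empty envelopes to open, so the reveals don't change that 6/7; it is now spread over the 3 remaining unopened envelopes.
P(win by switching) = (6/7) · (1/3) = 2/7 ≈ 0.2857.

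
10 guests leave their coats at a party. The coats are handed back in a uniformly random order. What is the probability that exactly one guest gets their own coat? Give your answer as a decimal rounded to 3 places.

0.368

Choose which one is fixed: C(10,1) = 10 ways.
The remaining 9 must have no fixed point: D(9) = 133496.
P = 10·133496/3628800 = 16687/45360 ≈ 0.368.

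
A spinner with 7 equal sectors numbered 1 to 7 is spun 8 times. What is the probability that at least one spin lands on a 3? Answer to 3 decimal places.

0.709

P(no spin lands on a 3) = (6/7)^8 ≈ 0.291.
P(at least one) = 1 − 0.291 = 0.709.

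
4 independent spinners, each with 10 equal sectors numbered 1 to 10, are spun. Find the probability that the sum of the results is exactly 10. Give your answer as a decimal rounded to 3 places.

0.008

There are 10^4 = 10000 equally likely outcomes.
The number of ordered 4-tuples from {1,…,10} summing to 10 is 84.
P(sum = 10) = 84/10000 = 21/2500 ≈ 0.008.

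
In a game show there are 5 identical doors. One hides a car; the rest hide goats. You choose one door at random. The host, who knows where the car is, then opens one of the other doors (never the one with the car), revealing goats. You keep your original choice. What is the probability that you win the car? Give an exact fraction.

1/5

The host can always open an empty door regardless of your choice, so this gives no information about your original door.
P(win by staying) = 1/5.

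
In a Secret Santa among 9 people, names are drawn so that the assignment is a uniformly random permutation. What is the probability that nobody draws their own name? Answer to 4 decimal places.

This is the derangement probability: permutations of 9 with no fixed point.
D(9) = 9! · (1 − 1/1! + 1/2! − ··· + (−1)^9/9!) = 133496.
P = 133496/362880 = 16687/45360 ≈ 0.3679.

0.3679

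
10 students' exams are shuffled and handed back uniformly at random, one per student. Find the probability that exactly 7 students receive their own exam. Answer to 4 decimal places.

Choose which 7 of the 10 are fixed: C(10,7) = 120 ways.
The remaining 3 must have no fixed point: D(3) = 2.
P = 120·2/3628800 = 1/15120 ≈ 0.0001.

0.0001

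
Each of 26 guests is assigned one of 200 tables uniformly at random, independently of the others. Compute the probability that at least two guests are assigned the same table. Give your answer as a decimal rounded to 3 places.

It's easier to compute the probability that all 26 are distinct.
P(all distinct) = 200/200 · 199/200 · ··· · 175/200 ≈ 0.183.
So the probability of at least one match is 1 − 0.183 = 0.817.

0.817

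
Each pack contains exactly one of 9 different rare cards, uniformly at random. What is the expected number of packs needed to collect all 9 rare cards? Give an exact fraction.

After i distinct types are collected, each trial gives a new one with probability (9−i)/9, so the expected wait for the next new type is 9/(9−i).
E = 9/9 + 9/8 + 9/7 + 9/6 + 9/5 + 9/4 + 9/3 + 9/2 + 9/1 = 7129/280.

7129/280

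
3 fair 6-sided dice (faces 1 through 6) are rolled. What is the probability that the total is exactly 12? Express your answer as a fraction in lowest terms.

There are 6^3 = 216 equally likely outcomes.
The number of ordered 3-tuples from {1,…,6} summing to 12 is 25.
P(sum = 12) = 25/216.

25/216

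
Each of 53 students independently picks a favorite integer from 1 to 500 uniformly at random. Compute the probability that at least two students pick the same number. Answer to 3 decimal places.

0.943

It's easier to compute the probability that all 53 are distinct.
P(all distinct) = 500/500 · 499/500 · ··· · 448/500 ≈ 0.057.
So the probability of at least one match is 1 − 0.057 = 0.943.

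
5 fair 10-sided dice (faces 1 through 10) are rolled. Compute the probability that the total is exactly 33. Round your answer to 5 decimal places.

0.04335

There are 10^5 = 100000 equally likely outcomes.
The number of ordered 5-tuples from {1,…,10} summing to 33 is 4335.
P(sum = 33) = 4335/100000 = 867/20000 ≈ 0.04335.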